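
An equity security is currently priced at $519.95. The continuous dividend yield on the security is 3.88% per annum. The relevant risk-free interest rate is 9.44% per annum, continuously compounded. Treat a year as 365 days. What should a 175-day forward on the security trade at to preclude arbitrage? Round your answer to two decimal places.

F = S·e^((r − q)T) = 519.95 · e^((0.0944 − 0.0388) × 175/365)
= 519.95 · e^0.026658 = 519.95 × 1.027017
F = $534.00

$534.00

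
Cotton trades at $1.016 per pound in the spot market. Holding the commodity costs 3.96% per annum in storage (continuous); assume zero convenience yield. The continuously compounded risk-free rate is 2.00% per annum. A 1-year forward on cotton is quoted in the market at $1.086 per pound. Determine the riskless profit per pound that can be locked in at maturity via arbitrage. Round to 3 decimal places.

Fair forward: F* = S·e^(carry·T), with carry = (r + u) = 0.0200 + 0.0396 = 0.0596
F* = 1.016 · e^(0.0596 × 1) = 1.016 · e^0.059600 = 1.016 × 1.061412 = $1.0784
Market $1.086 > fair $1.0784: forward overpriced → cash-and-carry (buy spot, short the forward).
At maturity, profit = |F_mkt − F*| = |1.086 − 1.0784| = $0.008 per pound

$0.008 per pound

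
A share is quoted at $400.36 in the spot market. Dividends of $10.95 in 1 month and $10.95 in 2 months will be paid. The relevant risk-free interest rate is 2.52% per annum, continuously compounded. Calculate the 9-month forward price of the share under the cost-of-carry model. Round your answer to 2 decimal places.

$385.75

PV(dividends) I = 10.95·e^(−0.0252·1/12) + 10.95·e^(−0.0252·2/12)
I = 10.9270 + 10.9041 = 21.8311
F = (S − I)·e^(rT) = (400.36 − 21.8311) · e^(0.0252·9/12)
= 378.5289 · e^0.018900 = 378.5289 × 1.019080 = $385.75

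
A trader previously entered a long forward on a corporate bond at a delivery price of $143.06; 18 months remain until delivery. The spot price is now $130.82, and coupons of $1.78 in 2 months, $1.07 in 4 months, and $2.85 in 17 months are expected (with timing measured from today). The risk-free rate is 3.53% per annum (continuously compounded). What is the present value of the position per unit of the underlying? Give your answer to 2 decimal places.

PV(remaining coupons) I = 1.78·e^(−0.0353·2/12) + 1.07·e^(−0.0353·4/12) + 2.85·e^(−0.0353·17/12) = 5.5380
Current forward F = (S − I)·e^(rT) = (130.82 − 5.5380)·e^(0.0353·18/12) = 125.2820 × 1.054377 = 132.0945
Value (long) = (F − K)·e^(−rT) = (132.0945 − 143.06) × 0.948427 = -10.4000
Value = -$10.40

-$10.40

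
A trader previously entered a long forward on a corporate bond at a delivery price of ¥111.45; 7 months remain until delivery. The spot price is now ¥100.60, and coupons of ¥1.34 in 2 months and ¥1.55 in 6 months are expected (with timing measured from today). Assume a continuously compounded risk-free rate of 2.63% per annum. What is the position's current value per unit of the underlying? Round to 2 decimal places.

PV(remaining coupons) I = 1.34·e^(−0.0263·2/12) + 1.55·e^(−0.0263·6/12) = 2.8639
Current forward F = (S − I)·e^(rT) = (100.60 − 2.8639)·e^(0.0263·7/12) = 97.7361 × 1.015460 = 99.2471
Value (long) = (F − K)·e^(−rT) = (99.2471 − 111.45) × 0.984775 = -12.0171
Value = -¥12.02

-¥12.02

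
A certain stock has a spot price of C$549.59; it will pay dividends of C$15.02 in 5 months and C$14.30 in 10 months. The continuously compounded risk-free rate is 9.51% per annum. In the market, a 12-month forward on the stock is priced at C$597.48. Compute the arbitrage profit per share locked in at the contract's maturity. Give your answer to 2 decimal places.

C$23.46 per share

PV(dividends) I = 15.02·e^(−0.0951·5/12) + 14.30·e^(−0.0951·10/12) = 27.6469
Fair forward F* = (S − I)·e^(rT) = (549.59 − 27.6469)·e^0.095100 = 521.9431 × 1.099769 = 574.0168
Market C$597.48 > fair 574.0168: forward overpriced → cash-and-carry (borrow at r, buy the stock and collect the dividends, short the forward).
Profit at T = |F_mkt − F*| = |597.48 − 574.0168| = C$23.46 per share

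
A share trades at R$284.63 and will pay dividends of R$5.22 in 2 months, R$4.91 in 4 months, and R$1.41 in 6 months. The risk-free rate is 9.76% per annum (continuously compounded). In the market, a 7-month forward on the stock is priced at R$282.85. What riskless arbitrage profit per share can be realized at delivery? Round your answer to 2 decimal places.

PV(dividends) I = 5.22·e^(−0.0976·2/12) + 4.91·e^(−0.0976·4/12) + 1.41·e^(−0.0976·6/12) = 11.2315
Fair forward F* = (S − I)·e^(rT) = (284.63 − 11.2315)·e^0.056933 = 273.3985 × 1.058585 = 289.4156
Market R$282.85 < fair 289.4156: forward underpriced → reverse cash-and-carry (short the stock, invest proceeds at r, pay the dividends, go long the forward).
Profit at T = |F_mkt − F*| = |282.85 − 289.4156| = R$6.57 per share

R$6.57 per share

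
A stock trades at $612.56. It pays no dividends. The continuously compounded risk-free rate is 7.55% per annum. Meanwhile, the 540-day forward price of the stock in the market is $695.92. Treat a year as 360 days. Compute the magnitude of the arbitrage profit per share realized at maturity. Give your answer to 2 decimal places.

$9.91 per share

Fair forward: F* = S·e^(carry·T), with carry = r = 0.0755
F* = 612.56 · e^(0.0755 × 540/360) = 612.56 · e^0.113250 = 612.56 × 1.119912 = $686.0133
Market $695.92 > fair $686.0133: forward overpriced → cash-and-carry (buy spot, short the forward).
At maturity, profit = |F_mkt − F*| = |695.92 − 686.0133| = $9.91 per share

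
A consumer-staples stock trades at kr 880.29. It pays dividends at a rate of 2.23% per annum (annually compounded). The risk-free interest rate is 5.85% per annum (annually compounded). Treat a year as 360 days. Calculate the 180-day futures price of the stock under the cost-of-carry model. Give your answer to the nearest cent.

F = S · (1+r)^T / (1+q)^T
= 880.29 × 1.028834 / 1.011089 = 880.29 × 1.017550
F = kr 895.74

kr 895.74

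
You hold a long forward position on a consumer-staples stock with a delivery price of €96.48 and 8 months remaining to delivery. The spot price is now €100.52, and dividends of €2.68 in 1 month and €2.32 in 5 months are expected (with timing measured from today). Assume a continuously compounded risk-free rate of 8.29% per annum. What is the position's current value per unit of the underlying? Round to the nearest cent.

PV(remaining dividends) I = 2.68·e^(−0.0829·1/12) + 2.32·e^(−0.0829·5/12) = 4.9028
Current forward F = (S − I)·e^(rT) = (100.52 − 4.9028)·e^(0.0829·8/12) = 95.6172 × 1.056822 = 101.0504
Value (long) = (F − K)·e^(−rT) = (101.0504 − 96.48) × 0.946233 = 4.3247
Value = €4.32

€4.32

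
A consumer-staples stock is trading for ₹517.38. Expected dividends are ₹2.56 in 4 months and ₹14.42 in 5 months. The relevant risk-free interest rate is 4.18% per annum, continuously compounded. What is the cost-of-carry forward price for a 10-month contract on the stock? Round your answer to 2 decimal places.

₹518.43

PV(dividends) I = 2.56·e^(−0.0418·4/12) + 14.42·e^(−0.0418·5/12)
I = 2.5246 + 14.1710 = 16.6956
F = (S − I)·e^(rT) = (517.38 − 16.6956) · e^(0.0418·10/12)
= 500.6844 · e^0.034833 = 500.6844 × 1.035447 = ₹518.43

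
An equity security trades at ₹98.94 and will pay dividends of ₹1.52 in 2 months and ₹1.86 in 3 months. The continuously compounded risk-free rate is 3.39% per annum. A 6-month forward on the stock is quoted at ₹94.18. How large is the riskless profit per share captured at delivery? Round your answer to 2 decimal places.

₹3.04 per share

PV(dividends) I = 1.52·e^(−0.0339·2/12) + 1.86·e^(−0.0339·3/12) = 3.3557
Fair forward F* = (S − I)·e^(rT) = (98.94 − 3.3557)·e^0.016950 = 95.5843 × 1.017094 = 97.2182
Market ₹94.18 < fair 97.2182: forward underpriced → reverse cash-and-carry (short the stock, invest proceeds at r, pay the dividends, go long the forward).
Profit at T = |F_mkt − F*| = |94.18 − 97.2182| = ₹3.04 per share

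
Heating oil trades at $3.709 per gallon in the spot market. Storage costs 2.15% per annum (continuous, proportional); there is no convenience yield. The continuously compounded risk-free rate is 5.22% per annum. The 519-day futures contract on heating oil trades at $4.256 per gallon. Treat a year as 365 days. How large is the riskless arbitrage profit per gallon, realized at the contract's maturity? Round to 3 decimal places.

$0.137 per gallon

Fair futures: F* = S·e^(carry·T), with carry = (r + u) = 0.0522 + 0.0215 = 0.0737
F* = 3.709 · e^(0.0737 × 519/365) = 3.709 · e^0.104795 = 3.709 × 1.110483 = $4.1188
Market $4.256 > fair $4.1188: forward overpriced → cash-and-carry (buy spot, short the forward).
At maturity, profit = |F_mkt − F*| = |4.256 − 4.1188| = $0.137 per gallon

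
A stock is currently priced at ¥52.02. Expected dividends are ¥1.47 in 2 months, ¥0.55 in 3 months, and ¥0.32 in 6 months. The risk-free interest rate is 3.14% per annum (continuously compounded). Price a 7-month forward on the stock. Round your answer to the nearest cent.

¥50.62

PV(dividends) I = 1.47·e^(−0.0314·2/12) + 0.55·e^(−0.0314·3/12) + 0.32·e^(−0.0314·6/12)
I = 1.4623 + 0.5457 + 0.3150 = 2.3230
F = (S − I)·e^(rT) = (52.02 − 2.3230) · e^(0.0314·7/12)
= 49.6970 · e^0.018317 = 49.6970 × 1.018486 = ¥50.62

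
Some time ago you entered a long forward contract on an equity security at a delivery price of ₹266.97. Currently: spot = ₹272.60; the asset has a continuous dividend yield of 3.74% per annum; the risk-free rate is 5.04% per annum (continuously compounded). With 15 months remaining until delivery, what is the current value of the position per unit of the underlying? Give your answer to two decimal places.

Current fair forward for the remaining 15 months: F = S·e^((r − q)·T), (r − q) = 0.0504 − 0.0374 = 0.0130
F = 272.60 · e^(0.0130 × 15/12) = 272.60 × 1.016383 = 277.0660
Value of long forward = (F − K)·e^(−rT) = (277.0660 − 266.97) · e^(−0.0504·15/12)
= 10.0960 × 0.938943 = 9.48

₹9.48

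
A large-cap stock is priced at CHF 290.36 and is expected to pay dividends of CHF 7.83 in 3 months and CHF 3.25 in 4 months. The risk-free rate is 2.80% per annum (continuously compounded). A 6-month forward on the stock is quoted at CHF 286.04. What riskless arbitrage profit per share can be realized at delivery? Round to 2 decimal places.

CHF 2.74 per share

PV(dividends) I = 7.83·e^(−0.0280·3/12) + 3.25·e^(−0.0280·4/12) = 10.9952
Fair forward F* = (S − I)·e^(rT) = (290.36 − 10.9952)·e^0.014000 = 279.3648 × 1.014098 = 283.3033
Market CHF 286.04 > fair 283.3033: forward overpriced → cash-and-carry (borrow at r, buy the stock and collect the dividends, short the forward).
Profit at T = |F_mkt − F*| = |286.04 − 283.3033| = CHF 2.74 per share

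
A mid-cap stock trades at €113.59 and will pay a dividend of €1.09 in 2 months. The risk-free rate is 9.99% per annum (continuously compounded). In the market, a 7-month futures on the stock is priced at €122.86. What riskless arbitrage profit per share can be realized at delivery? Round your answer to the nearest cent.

PV(dividends) I = 1.09·e^(−0.0999·2/12) = 1.0720
Fair futures F* = (S − I)·e^(rT) = (113.59 − 1.0720)·e^0.058275 = 112.5180 × 1.060006 = 119.2698
Market €122.86 > fair 119.2698: forward overpriced → cash-and-carry (borrow at r, buy the stock and collect the dividends, short the forward).
Profit at T = |F_mkt − F*| = |122.86 − 119.2698| = €3.59 per share

€3.59 per share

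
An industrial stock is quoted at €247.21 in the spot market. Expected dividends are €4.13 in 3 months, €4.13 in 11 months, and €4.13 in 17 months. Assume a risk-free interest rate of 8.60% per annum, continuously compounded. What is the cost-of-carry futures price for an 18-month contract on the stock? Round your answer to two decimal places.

€268.15

PV(dividends) I = 4.13·e^(−0.0860·3/12) + 4.13·e^(−0.0860·11/12) + 4.13·e^(−0.0860·17/12)
I = 4.0422 + 3.8169 + 3.6563 = 11.5154
F = (S − I)·e^(rT) = (247.21 − 11.5154) · e^(0.0860·18/12)
= 235.6946 · e^0.129000 = 235.6946 × 1.137690 = €268.15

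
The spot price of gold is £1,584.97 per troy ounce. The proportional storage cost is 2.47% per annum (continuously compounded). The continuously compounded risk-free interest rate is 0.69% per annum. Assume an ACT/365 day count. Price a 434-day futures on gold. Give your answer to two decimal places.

£1,645.66 per troy ounce

Net carry = r + u − y = 0.0069 + 0.0247 − 0.0000 = 0.0316
F = S·e^((r+u−y)T) = 1584.97 · e^(0.0316 × 434/365) = 1584.97 · e^0.03757370
= 1584.97 × 1.03828852 = £1,645.66 per troy ounce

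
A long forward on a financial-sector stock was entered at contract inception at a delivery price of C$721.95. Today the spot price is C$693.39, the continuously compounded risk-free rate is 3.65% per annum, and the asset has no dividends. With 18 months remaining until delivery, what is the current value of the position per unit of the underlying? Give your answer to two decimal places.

Current fair forward for the remaining 18 months: F = S·e^(r·T), r = 0.0365
F = 693.39 · e^(0.0365 × 18/12) = 693.39 × 1.056277 = 732.4119
Value of long forward = (F − K)·e^(−rT) = (732.4119 − 721.95) · e^(−0.0365·18/12)
= 10.4619 × 0.946722 = 9.90

C$9.90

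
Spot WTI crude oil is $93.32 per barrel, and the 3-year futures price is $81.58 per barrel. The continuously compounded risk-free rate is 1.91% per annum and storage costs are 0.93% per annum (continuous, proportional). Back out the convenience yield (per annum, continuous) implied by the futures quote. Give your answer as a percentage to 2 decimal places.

F = S·e^((r+u−y)T) ⇒ (r+u−y) = ln(F/S)/T
ln(81.58/93.32) = -0.134450; /T ⇒ -0.044817
y = r + u − ln(F/S)/T = 0.0191 + 0.0093 + 0.044817 = 0.073217
y = 7.32%

7.32%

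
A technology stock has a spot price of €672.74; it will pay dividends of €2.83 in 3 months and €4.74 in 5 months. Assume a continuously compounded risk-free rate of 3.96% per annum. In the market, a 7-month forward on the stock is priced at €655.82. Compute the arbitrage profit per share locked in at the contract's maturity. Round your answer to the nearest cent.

€25.00 per share

PV(dividends) I = 2.83·e^(−0.0396·3/12) + 4.74·e^(−0.0396·5/12) = 7.4646
Fair forward F* = (S − I)·e^(rT) = (672.74 − 7.4646)·e^0.023100 = 665.2754 × 1.023369 = 680.8222
Market €655.82 < fair 680.8222: forward underpriced → reverse cash-and-carry (short the stock, invest proceeds at r, pay the dividends, go long the forward).
Profit at T = |F_mkt − F*| = |655.82 − 680.8222| = €25.00 per share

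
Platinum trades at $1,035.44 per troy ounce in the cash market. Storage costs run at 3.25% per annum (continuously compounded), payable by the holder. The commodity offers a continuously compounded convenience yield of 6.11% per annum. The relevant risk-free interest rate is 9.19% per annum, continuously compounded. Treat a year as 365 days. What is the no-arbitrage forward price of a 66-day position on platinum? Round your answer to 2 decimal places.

$1,047.36 per troy ounce

Net carry = r + u − y = 0.0919 + 0.0325 − 0.0611 = 0.0633
F = S·e^((r+u−y)T) = 1035.44 · e^(0.0633 × 66/365) = 1035.44 · e^0.01144603
= 1035.44 × 1.01151179 = $1,047.36 per troy ounce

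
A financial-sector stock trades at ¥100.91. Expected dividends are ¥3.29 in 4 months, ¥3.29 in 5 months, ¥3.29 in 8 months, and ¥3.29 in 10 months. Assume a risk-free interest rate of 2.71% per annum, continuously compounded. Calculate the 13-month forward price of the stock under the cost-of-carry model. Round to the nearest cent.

¥90.57

PV(dividends) I = 3.29·e^(−0.0271·4/12) + 3.29·e^(−0.0271·5/12) + 3.29·e^(−0.0271·8/12) + 3.29·e^(−0.0271·10/12)
I = 3.2604 + 3.2531 + 3.2311 + 3.2165 = 12.9611
F = (S − I)·e^(rT) = (100.91 − 12.9611) · e^(0.0271·13/12)
= 87.9489 · e^0.029358 = 87.9489 × 1.029793 = ¥90.57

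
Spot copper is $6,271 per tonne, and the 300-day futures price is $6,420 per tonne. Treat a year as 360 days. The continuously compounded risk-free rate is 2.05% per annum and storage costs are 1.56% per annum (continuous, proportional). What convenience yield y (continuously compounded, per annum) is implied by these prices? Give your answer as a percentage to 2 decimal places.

0.79%

F = S·e^((r+u−y)T) ⇒ (r+u−y) = ln(F/S)/T
ln(6420/6271) = 0.023482; /T ⇒ 0.028178
y = r + u − ln(F/S)/T = 0.0205 + 0.0156 − 0.028178 = 0.007922
y = 0.79%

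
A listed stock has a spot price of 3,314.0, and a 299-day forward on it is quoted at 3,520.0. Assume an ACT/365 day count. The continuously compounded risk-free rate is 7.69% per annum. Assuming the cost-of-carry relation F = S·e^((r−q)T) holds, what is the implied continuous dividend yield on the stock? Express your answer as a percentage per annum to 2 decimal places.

From F = S·e^((r−q)T): (r − q) = ln(F/S)/T
ln(3520.0/3314.0) = ln(1.062161) = 0.060306
(r − q) = 0.060306 / (299/365) = 0.073618
q = r − ln(F/S)/T = 0.0769 − 0.073618 = 0.003282
q = 0.33%

0.33%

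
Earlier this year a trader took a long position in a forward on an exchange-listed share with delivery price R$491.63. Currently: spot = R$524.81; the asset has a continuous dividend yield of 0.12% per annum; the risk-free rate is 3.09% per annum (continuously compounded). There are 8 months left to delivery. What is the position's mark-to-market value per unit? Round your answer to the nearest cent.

R$42.78

Current fair forward for the remaining 8 months: F = S·e^((r − q)·T), (r − q) = 0.0309 − 0.0012 = 0.0297
F = 524.81 · e^(0.0297 × 8/12) = 524.81 × 1.019997 = 535.3046
Value of long forward = (F − K)·e^(−rT) = (535.3046 − 491.63) · e^(−0.0309·8/12)
= 43.6746 × 0.979611 = 42.78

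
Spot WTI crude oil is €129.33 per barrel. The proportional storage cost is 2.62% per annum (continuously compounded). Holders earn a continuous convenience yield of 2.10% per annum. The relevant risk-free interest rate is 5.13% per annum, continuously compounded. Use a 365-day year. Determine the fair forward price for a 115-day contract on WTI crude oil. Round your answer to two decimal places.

Net carry = r + u − y = 0.0513 + 0.0262 − 0.0210 = 0.0565
F = S·e^((r+u−y)T) = 129.33 · e^(0.0565 × 115/365) = 129.33 · e^0.017801
= 129.33 × 1.017960 = €131.65 per barrel

€131.65 per barrel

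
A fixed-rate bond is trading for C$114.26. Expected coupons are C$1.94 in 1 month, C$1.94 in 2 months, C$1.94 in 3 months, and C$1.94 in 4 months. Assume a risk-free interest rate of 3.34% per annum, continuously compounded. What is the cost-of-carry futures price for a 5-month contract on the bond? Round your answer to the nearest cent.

C$108.05

PV(coupons) I = 1.94·e^(−0.0334·1/12) + 1.94·e^(−0.0334·2/12) + 1.94·e^(−0.0334·3/12) + 1.94·e^(−0.0334·4/12)
I = 1.9346 + 1.9292 + 1.9239 + 1.9185 = 7.7062
F = (S − I)·e^(rT) = (114.26 − 7.7062) · e^(0.0334·5/12)
= 106.5538 · e^0.013917 = 106.5538 × 1.014014 = C$108.05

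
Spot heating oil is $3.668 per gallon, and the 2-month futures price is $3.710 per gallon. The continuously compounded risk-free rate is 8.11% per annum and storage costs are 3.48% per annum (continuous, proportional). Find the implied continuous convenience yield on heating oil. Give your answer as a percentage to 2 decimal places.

F = S·e^((r+u−y)T) ⇒ (r+u−y) = ln(F/S)/T
ln(3.710/3.668) = 0.011385; /T ⇒ 0.068310
y = r + u − ln(F/S)/T = 0.0811 + 0.0348 − 0.068310 = 0.047590
y = 4.76%

4.76%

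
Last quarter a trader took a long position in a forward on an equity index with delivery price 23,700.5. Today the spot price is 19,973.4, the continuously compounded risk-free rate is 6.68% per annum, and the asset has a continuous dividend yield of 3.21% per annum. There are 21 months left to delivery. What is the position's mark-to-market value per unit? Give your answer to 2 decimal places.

-2203.40

Current fair forward for the remaining 21 months: F = S·e^((r − q)·T), (r − q) = 0.0668 − 0.0321 = 0.0347
F = 19973.4 · e^(0.0347 × 21/12) = 19973.4 × 1.06260666 = 21223.8679
Value of long forward = (F − K)·e^(−rT) = (21223.8679 − 23700.5) · e^(−0.0668·21/12)
= -2476.6321 × 0.88967416 = -2203.40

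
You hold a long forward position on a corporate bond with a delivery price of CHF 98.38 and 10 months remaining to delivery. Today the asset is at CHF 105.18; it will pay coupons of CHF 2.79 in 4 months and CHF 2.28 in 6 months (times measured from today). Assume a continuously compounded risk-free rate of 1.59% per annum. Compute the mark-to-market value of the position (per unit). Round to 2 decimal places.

CHF 3.06

PV(remaining coupons) I = 2.79·e^(−0.0159·4/12) + 2.28·e^(−0.0159·6/12) = 5.0372
Current forward F = (S − I)·e^(rT) = (105.18 − 5.0372)·e^(0.0159·10/12) = 100.1428 × 1.013338 = 101.4785
Value (long) = (F − K)·e^(−rT) = (101.4785 − 98.38) × 0.986837 = 3.0577
Value = CHF 3.06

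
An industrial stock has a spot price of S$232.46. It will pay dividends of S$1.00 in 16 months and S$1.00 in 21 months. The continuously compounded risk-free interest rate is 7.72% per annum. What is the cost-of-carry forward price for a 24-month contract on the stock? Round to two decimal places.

PV(dividends) I = 1.00·e^(−0.0772·16/12) + 1.00·e^(−0.0772·21/12)
I = 0.9022 + 0.8736 = 1.7758
F = (S − I)·e^(rT) = (232.46 − 1.7758) · e^(0.0772·24/12)
= 230.6842 · e^0.154400 = 230.6842 × 1.166958 = S$269.20

S$269.20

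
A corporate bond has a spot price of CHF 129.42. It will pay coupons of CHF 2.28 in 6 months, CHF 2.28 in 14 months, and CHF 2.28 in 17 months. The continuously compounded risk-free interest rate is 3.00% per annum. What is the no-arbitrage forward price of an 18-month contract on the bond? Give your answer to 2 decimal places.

PV(coupons) I = 2.28·e^(−0.0300·6/12) + 2.28·e^(−0.0300·14/12) + 2.28·e^(−0.0300·17/12)
I = 2.2461 + 2.2016 + 2.1851 = 6.6328
F = (S − I)·e^(rT) = (129.42 − 6.6328) · e^(0.0300·18/12)
= 122.7872 · e^0.045000 = 122.7872 × 1.046028 = CHF 128.44

CHF 128.44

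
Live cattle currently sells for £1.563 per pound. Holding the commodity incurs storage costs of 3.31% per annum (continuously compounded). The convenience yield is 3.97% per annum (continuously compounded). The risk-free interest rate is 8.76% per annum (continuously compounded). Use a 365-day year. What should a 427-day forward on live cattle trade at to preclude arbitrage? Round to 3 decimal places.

£1.718 per pound

Net carry = r + u − y = 0.0876 + 0.0331 − 0.0397 = 0.0810
F = S·e^((r+u−y)T) = 1.563 · e^(0.0810 × 427/365) = 1.563 · e^0.094759
= 1.563 × 1.099394 = £1.718 per pound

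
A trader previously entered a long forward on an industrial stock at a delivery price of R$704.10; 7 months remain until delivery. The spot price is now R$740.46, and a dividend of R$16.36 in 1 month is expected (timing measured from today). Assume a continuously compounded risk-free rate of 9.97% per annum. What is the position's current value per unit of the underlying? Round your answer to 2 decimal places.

PV(remaining dividends) I = 16.36·e^(−0.0997·1/12) = 16.2246
Current forward F = (S − I)·e^(rT) = (740.46 − 16.2246)·e^(0.0997·7/12) = 724.2354 × 1.059883 = 767.6048
Value (long) = (F − K)·e^(−rT) = (767.6048 − 704.10) × 0.943501 = 59.9168
Value = R$59.92

R$59.92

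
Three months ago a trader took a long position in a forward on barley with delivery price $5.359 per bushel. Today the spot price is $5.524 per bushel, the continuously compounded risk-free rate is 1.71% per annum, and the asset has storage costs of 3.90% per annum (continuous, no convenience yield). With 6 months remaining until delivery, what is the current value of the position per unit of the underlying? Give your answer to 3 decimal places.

$0.319 per bushel

Current fair forward for the remaining 6 months: F = S·e^((r + u)·T), (r + u) = 0.0171 + 0.0390 = 0.0561
F = 5.524 · e^(0.0561 × 6/12) = 5.524 × 1.028447 = 5.6811
Value of long forward = (F − K)·e^(−rT) = (5.6811 − 5.359) · e^(−0.0171·6/12)
= 0.3221 × 0.991486 = 0.319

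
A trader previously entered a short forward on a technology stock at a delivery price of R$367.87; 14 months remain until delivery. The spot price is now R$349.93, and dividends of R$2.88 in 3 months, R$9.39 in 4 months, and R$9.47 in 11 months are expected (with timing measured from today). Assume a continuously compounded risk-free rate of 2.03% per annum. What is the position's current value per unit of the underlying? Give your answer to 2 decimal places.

R$30.82

PV(remaining dividends) I = 2.88·e^(−0.0203·3/12) + 9.39·e^(−0.0203·4/12) + 9.47·e^(−0.0203·11/12) = 21.4875
Current forward F = (S − I)·e^(rT) = (349.93 − 21.4875)·e^(0.0203·14/12) = 328.4425 × 1.023966 = 336.3140
Value (long) = (F − K)·e^(−rT) = (336.3140 − 367.87) × 0.976595 = -30.8174
Short position value = −(long value) = R$30.82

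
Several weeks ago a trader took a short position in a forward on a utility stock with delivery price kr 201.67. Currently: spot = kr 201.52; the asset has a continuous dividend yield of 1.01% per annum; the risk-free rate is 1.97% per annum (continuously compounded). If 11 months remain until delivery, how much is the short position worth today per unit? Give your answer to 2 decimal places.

Current fair forward for the remaining 11 months: F = S·e^((r − q)·T), (r − q) = 0.0197 − 0.0101 = 0.0096
F = 201.52 · e^(0.0096 × 11/12) = 201.52 × 1.008839 = 203.3012
Value of long forward = (F − K)·e^(−rT) = (203.3012 − 201.67) · e^(−0.0197·11/12)
= 1.6312 × 0.982104 = 1.60
Short position value = −(long value) = -kr 1.60

-kr 1.60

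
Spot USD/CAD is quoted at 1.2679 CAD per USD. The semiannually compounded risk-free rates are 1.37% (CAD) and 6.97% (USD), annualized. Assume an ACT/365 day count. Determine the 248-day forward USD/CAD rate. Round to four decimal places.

By covered interest parity, F = S · (1+r_CAD/2)^(2T) / (1+r_USD/2)^(2T)
= 1.2679 × 1.009320 / 1.047652 = 1.2679 × 0.963412
F = 1.2215 CAD per USD

1.2215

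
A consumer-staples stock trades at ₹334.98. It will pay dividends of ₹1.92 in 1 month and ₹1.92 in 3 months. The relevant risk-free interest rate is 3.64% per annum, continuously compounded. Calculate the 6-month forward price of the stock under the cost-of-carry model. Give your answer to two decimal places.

₹337.25

PV(dividends) I = 1.92·e^(−0.0364·1/12) + 1.92·e^(−0.0364·3/12)
I = 1.9142 + 1.9026 = 3.8168
F = (S − I)·e^(rT) = (334.98 − 3.8168) · e^(0.0364·6/12)
= 331.1632 · e^0.018200 = 331.1632 × 1.018367 = ₹337.25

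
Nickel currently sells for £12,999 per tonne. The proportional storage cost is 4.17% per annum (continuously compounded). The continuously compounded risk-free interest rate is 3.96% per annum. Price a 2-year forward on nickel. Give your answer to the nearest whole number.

£15,294 per tonne

Net carry = r + u − y = 0.0396 + 0.0417 − 0.0000 = 0.0813
F = S·e^((r+u−y)T) = 12999 · e^(0.0813 × 2) = 12999 · e^0.162600
= 12999 × 1.176566 = £15,294 per tonne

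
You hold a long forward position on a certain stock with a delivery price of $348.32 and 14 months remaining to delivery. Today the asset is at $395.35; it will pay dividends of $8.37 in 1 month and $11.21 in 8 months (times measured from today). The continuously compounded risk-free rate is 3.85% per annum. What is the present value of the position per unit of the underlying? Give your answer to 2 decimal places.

$43.06

PV(remaining dividends) I = 8.37·e^(−0.0385·1/12) + 11.21·e^(−0.0385·8/12) = 19.2691
Current forward F = (S − I)·e^(rT) = (395.35 − 19.2691)·e^(0.0385·14/12) = 376.0809 × 1.045941 = 393.3584
Value (long) = (F − K)·e^(−rT) = (393.3584 − 348.32) × 0.956077 = 43.0602
Value = $43.06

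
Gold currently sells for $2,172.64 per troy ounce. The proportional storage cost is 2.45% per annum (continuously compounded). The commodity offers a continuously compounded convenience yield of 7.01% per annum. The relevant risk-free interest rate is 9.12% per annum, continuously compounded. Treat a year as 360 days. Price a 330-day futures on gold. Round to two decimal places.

Net carry = r + u − y = 0.0912 + 0.0245 − 0.0701 = 0.0456
F = S·e^((r+u−y)T) = 2172.64 · e^(0.0456 × 330/360) = 2172.64 · e^0.04180000
= 2172.64 × 1.04268592 = $2,265.38 per troy ounce

$2,265.38 per troy ounce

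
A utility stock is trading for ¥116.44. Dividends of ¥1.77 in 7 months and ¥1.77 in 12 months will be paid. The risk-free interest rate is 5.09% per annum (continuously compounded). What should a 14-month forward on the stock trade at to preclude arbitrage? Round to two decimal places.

PV(dividends) I = 1.77·e^(−0.0509·7/12) + 1.77·e^(−0.0509·12/12)
I = 1.7182 + 1.6822 = 3.4004
F = (S − I)·e^(rT) = (116.44 − 3.4004) · e^(0.0509·14/12)
= 113.0396 · e^0.059383 = 113.0396 × 1.061182 = ¥119.96

¥119.96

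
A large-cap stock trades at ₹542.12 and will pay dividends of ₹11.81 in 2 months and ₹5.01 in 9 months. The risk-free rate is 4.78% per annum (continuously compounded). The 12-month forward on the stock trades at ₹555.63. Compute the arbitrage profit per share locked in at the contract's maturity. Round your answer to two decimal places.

PV(dividends) I = 11.81·e^(−0.0478·2/12) + 5.01·e^(−0.0478·9/12) = 16.5499
Fair forward F* = (S − I)·e^(rT) = (542.12 − 16.5499)·e^0.047800 = 525.5701 × 1.048961 = 551.3025
Market ₹555.63 > fair 551.3025: forward overpriced → cash-and-carry (borrow at r, buy the stock and collect the dividends, short the forward).
Profit at T = |F_mkt − F*| = |555.63 − 551.3025| = ₹4.33 per share

₹4.33 per share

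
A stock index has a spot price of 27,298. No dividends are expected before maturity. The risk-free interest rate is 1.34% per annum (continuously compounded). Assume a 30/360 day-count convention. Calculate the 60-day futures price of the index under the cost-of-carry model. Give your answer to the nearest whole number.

F = S·e^(rT) = 27298 · e^(0.0134 × 60/360)
= 27298 · e^0.002233 = 27298 × 1.002235
F = 27,359

27,359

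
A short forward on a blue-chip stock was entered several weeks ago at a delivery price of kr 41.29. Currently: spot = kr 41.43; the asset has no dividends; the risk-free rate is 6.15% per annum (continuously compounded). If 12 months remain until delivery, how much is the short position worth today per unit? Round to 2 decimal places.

Current fair forward for the remaining 12 months: F = S·e^(r·T), r = 0.0615
F = 41.43 · e^(0.0615 × 12/12) = 41.43 × 1.063430 = 44.0579
Value of long forward = (F − K)·e^(−rT) = (44.0579 − 41.29) · e^(−0.0615·12/12)
= 2.7679 × 0.940353 = 2.60
Short position value = −(long value) = -kr 2.60

-kr 2.60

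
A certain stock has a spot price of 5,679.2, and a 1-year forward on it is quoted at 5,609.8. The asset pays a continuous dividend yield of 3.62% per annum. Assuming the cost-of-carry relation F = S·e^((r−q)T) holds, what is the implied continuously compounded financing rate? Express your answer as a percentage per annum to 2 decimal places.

From F = S·e^((r−q)T): (r − q) = ln(F/S)/T
ln(5609.8/5679.2) = ln(0.987780) = -0.012295
(r − q) = -0.012295 / (1) = -0.012295
r = ln(F/S)/T + q = -0.012295 + 0.0362 = 0.023905
r = 2.39%

2.39%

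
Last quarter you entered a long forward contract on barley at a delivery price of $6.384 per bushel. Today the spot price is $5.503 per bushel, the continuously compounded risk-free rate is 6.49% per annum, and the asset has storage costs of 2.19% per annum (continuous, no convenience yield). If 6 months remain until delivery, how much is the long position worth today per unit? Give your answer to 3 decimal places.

Current fair forward for the remaining 6 months: F = S·e^((r + u)·T), (r + u) = 0.0649 + 0.0219 = 0.0868
F = 5.503 · e^(0.0868 × 6/12) = 5.503 × 1.044356 = 5.7471
Value of long forward = (F − K)·e^(−rT) = (5.7471 − 6.384) · e^(−0.0649·6/12)
= -0.6369 × 0.968071 = -0.617

-$0.617 per bushel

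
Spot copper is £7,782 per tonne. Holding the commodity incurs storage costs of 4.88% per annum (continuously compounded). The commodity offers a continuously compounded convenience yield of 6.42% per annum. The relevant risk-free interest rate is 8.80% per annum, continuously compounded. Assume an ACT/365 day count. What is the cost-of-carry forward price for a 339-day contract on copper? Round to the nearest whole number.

Net carry = r + u − y = 0.0880 + 0.0488 − 0.0642 = 0.0726
F = S·e^((r+u−y)T) = 7782 · e^(0.0726 × 339/365) = 7782 · e^0.067428
= 7782 × 1.069753 = £8,325 per tonne

£8,325 per tonne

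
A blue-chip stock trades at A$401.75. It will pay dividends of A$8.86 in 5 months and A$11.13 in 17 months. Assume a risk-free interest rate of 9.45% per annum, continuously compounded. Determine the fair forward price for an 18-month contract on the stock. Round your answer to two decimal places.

A$441.90

PV(dividends) I = 8.86·e^(−0.0945·5/12) + 11.13·e^(−0.0945·17/12)
I = 8.5179 + 9.7354 = 18.2533
F = (S − I)·e^(rT) = (401.75 − 18.2533) · e^(0.0945·18/12)
= 383.4967 · e^0.141750 = 383.4967 × 1.152289 = A$441.90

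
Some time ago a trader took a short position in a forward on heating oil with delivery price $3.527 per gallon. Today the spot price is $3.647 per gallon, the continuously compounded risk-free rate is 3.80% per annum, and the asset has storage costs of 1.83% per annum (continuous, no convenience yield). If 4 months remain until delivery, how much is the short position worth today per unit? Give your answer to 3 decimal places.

-$0.187 per gallon

Current fair forward for the remaining 4 months: F = S·e^((r + u)·T), (r + u) = 0.0380 + 0.0183 = 0.0563
F = 3.647 · e^(0.0563 × 4/12) = 3.647 × 1.018944 = 3.7161
Value of long forward = (F − K)·e^(−rT) = (3.7161 − 3.527) · e^(−0.0380·4/12)
= 0.1891 × 0.987413 = 0.187
Short position value = −(long value) = -$0.187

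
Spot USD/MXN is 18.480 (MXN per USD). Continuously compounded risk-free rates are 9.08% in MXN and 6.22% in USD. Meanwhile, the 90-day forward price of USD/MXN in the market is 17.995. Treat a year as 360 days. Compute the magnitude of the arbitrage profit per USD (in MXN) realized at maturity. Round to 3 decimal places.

Fair forward: F* = S·e^(carry·T), with carry = (r_MXN − r_USD) = 0.0908 − 0.0622 = 0.0286
F* = 18.480 · e^(0.0286 × 90/360) = 18.480 · e^0.007150 = 18.480 × 1.007176 = 18.6126
Market 17.995 < fair 18.6126: forward underpriced → reverse cash-and-carry (short spot, go long the forward).
At maturity, profit = |F_mkt − F*| = |17.995 − 18.6126| = 0.618 per USD (in MXN)

0.618 per USD (in MXN)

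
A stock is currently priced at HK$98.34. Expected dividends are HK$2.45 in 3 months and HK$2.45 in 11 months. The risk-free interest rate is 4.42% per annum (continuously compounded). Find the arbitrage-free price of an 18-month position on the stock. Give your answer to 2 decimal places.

PV(dividends) I = 2.45·e^(−0.0442·3/12) + 2.45·e^(−0.0442·11/12)
I = 2.4231 + 2.3527 = 4.7758
F = (S − I)·e^(rT) = (98.34 − 4.7758) · e^(0.0442·18/12)
= 93.5642 · e^0.066300 = 93.5642 × 1.068547 = HK$99.98

HK$99.98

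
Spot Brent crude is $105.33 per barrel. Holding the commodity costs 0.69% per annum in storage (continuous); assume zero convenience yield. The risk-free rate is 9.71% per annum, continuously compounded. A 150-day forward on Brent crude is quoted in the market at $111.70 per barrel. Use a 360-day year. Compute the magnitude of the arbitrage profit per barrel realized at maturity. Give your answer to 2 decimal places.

$1.71 per barrel

Fair forward: F* = S·e^(carry·T), with carry = (r + u) = 0.0971 + 0.0069 = 0.1040
F* = 105.33 · e^(0.1040 × 150/360) = 105.33 · e^0.043333 = 105.33 × 1.044286 = $109.9946
Market $111.70 > fair $109.9946: forward overpriced → cash-and-carry (buy spot, short the forward).
At maturity, profit = |F_mkt − F*| = |111.70 − 109.9946| = $1.71 per barrel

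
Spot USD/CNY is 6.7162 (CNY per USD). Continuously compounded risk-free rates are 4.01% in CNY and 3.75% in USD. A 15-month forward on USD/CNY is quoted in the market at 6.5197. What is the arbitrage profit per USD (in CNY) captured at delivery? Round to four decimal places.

0.2184 per USD (in CNY)

Fair forward: F* = S·e^(carry·T), with carry = (r_CNY − r_USD) = 0.0401 − 0.0375 = 0.0026
F* = 6.7162 · e^(0.0026 × 15/12) = 6.7162 · e^0.003250 = 6.7162 × 1.003255 = 6.7381
Market 6.5197 < fair 6.7381: forward underpriced → reverse cash-and-carry (short spot, go long the forward).
At maturity, profit = |F_mkt − F*| = |6.5197 − 6.7381| = 0.2184 per USD (in CNY)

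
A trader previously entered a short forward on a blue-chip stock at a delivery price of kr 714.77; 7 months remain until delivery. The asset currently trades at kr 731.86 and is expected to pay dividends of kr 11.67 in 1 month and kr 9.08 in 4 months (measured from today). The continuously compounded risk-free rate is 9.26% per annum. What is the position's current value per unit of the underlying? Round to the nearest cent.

PV(remaining dividends) I = 11.67·e^(−0.0926·1/12) + 9.08·e^(−0.0926·4/12) = 20.3843
Current forward F = (S − I)·e^(rT) = (731.86 − 20.3843)·e^(0.0926·7/12) = 711.4757 × 1.055502 = 750.9640
Value (long) = (F − K)·e^(−rT) = (750.9640 − 714.77) × 0.947416 = 34.2908
Short position value = −(long value) = -kr 34.29

-kr 34.29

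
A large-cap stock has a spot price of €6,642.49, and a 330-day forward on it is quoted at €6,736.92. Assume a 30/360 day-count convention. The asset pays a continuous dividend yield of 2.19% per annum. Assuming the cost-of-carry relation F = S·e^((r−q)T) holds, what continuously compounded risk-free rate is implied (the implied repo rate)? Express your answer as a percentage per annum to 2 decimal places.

3.73%

From F = S·e^((r−q)T): (r − q) = ln(F/S)/T
ln(6736.92/6642.49) = ln(1.014216) = 0.014116
(r − q) = 0.014116 / (330/360) = 0.015399
r = ln(F/S)/T + q = 0.015399 + 0.0219 = 0.037299
r = 3.73%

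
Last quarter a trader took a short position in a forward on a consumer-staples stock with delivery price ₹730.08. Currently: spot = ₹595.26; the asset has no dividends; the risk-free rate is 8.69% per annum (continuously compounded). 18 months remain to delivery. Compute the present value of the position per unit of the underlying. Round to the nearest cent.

₹45.60

Current fair forward for the remaining 18 months: F = S·e^(r·T), r = 0.0869
F = 595.26 · e^(0.0869 × 18/12) = 595.26 × 1.139227 = 678.1363
Value of long forward = (F − K)·e^(−rT) = (678.1363 − 730.08) · e^(−0.0869·18/12)
= -51.9437 × 0.877788 = -45.60
Short position value = −(long value) = ₹45.60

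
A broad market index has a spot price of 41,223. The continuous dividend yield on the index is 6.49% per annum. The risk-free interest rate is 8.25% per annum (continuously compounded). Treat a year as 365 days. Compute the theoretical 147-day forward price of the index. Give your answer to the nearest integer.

F = S·e^((r − q)T) = 41223 · e^((0.0825 − 0.0649) × 147/365)
= 41223 · e^0.007088 = 41223 × 1.007113
F = 41,516

41,516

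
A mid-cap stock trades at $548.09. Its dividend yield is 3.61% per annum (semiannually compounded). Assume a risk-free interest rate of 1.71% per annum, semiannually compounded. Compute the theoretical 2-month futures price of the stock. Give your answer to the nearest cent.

$546.38

F = S · (1+r/2)^(2T) / (1+q/2)^(2T)
= 548.09 × 1.002842 / 1.005981 = 548.09 × 0.996880
F = $546.38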